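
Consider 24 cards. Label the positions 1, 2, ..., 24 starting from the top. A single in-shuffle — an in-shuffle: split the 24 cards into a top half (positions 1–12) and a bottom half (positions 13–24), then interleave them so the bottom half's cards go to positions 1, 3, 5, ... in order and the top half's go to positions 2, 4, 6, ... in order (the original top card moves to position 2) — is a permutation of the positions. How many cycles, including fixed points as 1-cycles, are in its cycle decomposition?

2

Trace each unvisited position around until it returns:
(1 2 4 8 16 7 ... len 20) (5 10 20 15)
2 cycles in total.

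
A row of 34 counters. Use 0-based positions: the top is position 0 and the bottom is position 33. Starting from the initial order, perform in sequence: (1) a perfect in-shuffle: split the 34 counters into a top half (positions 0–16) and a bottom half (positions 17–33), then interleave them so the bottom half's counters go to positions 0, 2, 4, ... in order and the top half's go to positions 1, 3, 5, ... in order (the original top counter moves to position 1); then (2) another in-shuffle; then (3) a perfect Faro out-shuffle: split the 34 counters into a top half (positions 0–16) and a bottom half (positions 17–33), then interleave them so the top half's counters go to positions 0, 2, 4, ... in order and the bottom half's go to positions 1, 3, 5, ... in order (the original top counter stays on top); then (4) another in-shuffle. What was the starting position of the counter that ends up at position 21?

Undo the operations in reverse order, starting from position 21:
  undo op 4 (in-shuffle, from top half): 21 ← 10
  undo op 3 (out-shuffle, from top half): 10 ← 5
  undo op 2 (in-shuffle, from top half): 5 ← 2
  undo op 1 (in-shuffle, from bottom half): 2 ← 18
So the counter at position 21 came from original position 18.

18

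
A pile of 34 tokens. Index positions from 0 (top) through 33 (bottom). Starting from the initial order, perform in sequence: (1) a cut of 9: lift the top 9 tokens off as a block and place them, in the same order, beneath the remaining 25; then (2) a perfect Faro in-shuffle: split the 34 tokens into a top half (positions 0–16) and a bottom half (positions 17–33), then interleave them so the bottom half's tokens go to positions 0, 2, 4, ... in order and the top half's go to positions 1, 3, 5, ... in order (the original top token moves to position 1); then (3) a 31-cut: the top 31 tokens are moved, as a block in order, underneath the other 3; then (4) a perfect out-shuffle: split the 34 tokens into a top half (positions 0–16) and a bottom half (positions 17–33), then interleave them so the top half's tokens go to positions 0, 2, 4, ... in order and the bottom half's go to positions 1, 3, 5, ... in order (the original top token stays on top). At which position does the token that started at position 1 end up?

Track the token from position 1 forward through each operation:
  after op 1 (cut 9): 1 → 26
  after op 2 (in-shuffle): 26 → 18
  after op 3 (cut 31): 18 → 21
  after op 4 (out-shuffle): 21 → 9

9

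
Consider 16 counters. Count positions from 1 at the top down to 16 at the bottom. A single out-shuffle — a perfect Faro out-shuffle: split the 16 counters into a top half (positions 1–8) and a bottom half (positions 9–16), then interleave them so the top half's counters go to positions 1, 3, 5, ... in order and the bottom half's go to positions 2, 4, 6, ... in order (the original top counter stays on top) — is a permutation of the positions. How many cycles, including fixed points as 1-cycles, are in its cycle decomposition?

Trace each unvisited position around until it returns:
(1) (2 3 5 9) (4 7 13 10) (6 11) (8 15 14 12) (16)
6 cycles in total.

6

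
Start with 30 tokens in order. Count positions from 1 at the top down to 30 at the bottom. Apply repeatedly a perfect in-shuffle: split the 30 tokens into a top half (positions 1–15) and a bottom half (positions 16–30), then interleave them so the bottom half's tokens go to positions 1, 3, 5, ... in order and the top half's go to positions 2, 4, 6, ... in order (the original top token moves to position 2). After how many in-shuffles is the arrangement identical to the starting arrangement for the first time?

The in-shuffle permutes the 30 positions with cycle lengths [5, 5, 5, 5, 5, 5].
Every token is home exactly when every cycle has completed a whole number of laps, i.e. after lcm(5) = 5 in-shuffles.

5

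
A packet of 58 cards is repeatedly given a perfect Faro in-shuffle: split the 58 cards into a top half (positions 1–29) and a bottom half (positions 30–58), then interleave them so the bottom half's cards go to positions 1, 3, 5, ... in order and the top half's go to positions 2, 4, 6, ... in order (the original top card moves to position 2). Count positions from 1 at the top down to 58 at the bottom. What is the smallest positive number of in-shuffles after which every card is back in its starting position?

58

The in-shuffle permutes the 58 positions with cycle lengths [58].
Every card is home exactly when every cycle has completed a whole number of laps, i.e. after lcm(58) = 58 in-shuffles.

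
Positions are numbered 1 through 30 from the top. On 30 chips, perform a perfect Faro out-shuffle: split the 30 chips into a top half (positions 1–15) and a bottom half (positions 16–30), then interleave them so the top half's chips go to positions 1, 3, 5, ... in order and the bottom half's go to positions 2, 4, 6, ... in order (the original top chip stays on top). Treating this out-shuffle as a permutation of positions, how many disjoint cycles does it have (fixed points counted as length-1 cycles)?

3

Trace each unvisited position around until it returns:
(1) (2 3 5 9 17 4 ... len 28) (30)
3 cycles in total.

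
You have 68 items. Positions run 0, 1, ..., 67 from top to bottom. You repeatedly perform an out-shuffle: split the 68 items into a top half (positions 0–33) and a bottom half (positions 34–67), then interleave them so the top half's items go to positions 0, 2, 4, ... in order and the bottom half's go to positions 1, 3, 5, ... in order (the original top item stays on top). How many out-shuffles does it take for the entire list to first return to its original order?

66

The out-shuffle permutes the 68 positions with cycle lengths [1, 1, 66].
Every item is home exactly when every cycle has completed a whole number of laps, i.e. after lcm(1, 66) = 66 out-shuffles.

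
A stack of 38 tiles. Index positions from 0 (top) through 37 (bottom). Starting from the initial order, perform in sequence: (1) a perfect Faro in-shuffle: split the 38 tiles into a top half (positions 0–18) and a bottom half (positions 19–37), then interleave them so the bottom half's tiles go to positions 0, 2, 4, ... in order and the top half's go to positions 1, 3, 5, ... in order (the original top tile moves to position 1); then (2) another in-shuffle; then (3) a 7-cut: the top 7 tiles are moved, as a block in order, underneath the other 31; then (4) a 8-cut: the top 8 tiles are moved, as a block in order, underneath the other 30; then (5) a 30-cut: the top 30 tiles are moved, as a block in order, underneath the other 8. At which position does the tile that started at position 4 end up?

Track the tile from position 4 forward through each operation:
  after op 1 (in-shuffle): 4 → 9
  after op 2 (in-shuffle): 9 → 19
  after op 3 (cut 7): 19 → 12
  after op 4 (cut 8): 12 → 4
  after op 5 (cut 30): 4 → 12

12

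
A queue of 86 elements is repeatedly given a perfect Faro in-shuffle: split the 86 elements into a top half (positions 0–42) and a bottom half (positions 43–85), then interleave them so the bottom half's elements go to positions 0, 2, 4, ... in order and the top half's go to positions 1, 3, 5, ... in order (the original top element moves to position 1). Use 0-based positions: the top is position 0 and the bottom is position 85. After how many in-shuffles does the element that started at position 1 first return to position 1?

28

Follow position 1 under repeated in-shuffles:
1 → 3 → 7 → 15 → 31 → 63 → 40 → 81 → ... → 1 (length 28)
It first returns after 28 in-shuffles.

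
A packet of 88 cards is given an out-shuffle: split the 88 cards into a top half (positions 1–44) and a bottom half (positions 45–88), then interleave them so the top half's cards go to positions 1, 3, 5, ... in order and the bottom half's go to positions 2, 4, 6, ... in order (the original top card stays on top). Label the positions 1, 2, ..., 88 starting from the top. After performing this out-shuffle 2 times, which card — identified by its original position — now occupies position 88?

Work backwards from position 88, undoing one out-shuffle at a time:
88 ← 88 ← 88
So the card now at position 88 started at position 88.

88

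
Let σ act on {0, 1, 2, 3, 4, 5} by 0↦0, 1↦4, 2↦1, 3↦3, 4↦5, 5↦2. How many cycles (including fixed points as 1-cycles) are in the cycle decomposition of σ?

3

Cycle decomposition: (0) (1 4 5 2) (3).
3 cycles.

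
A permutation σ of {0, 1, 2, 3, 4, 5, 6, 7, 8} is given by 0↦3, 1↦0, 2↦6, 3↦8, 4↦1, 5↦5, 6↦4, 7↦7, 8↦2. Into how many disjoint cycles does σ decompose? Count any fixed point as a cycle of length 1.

3

Cycle decomposition: (0 3 8 2 6 4 1) (5) (7).
3 cycles.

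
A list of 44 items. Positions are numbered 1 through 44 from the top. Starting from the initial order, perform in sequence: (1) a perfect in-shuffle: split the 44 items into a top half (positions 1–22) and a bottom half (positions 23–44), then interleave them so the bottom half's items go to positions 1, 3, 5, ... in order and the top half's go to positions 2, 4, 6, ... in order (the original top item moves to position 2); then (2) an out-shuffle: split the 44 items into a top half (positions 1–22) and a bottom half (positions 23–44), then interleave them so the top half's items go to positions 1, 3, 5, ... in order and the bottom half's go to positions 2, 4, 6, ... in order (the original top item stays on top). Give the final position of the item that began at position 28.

21

Track the item from position 28 forward through each operation:
  after op 1 (in-shuffle): 28 → 11
  after op 2 (out-shuffle): 11 → 21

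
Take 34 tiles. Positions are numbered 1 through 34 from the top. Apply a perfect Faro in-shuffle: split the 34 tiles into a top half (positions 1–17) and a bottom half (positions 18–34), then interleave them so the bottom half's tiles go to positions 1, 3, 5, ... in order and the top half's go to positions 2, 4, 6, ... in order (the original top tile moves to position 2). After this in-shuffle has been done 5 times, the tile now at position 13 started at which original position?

Work backwards from position 13, undoing one in-shuffle at a time:
13 ← 24 ← 12 ← 6 ← 3 ← 19
So the tile now at position 13 started at position 19.

19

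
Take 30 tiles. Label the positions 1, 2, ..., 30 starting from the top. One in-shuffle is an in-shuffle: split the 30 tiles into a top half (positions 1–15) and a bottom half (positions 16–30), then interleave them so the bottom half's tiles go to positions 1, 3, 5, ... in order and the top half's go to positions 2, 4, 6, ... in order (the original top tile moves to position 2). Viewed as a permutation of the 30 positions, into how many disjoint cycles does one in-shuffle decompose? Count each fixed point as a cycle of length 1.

Trace each unvisited position around until it returns:
(1 2 4 8 16) (3 6 12 24 17) (5 10 20 9 18) (7 14 28 25 19) (11 22 13 26 21) (15 30 29 27 23)
6 cycles in total.

6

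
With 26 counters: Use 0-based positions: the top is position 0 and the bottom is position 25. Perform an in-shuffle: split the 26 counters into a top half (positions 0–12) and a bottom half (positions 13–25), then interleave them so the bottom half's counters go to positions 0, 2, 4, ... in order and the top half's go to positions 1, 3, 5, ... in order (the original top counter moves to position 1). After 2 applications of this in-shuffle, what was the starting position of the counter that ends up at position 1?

13

Work backwards from position 1, undoing one in-shuffle at a time:
1 ← 0 ← 13
So the counter now at position 1 started at position 13.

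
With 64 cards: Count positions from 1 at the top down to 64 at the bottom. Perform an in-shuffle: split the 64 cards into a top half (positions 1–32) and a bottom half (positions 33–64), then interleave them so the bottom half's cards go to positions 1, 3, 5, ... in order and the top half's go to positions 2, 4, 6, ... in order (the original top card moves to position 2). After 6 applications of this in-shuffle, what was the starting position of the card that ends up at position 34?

Work backwards from position 34, undoing one in-shuffle at a time:
34 ← 17 ← 41 ← 53 ← 59 ← 62 ← 31
So the card now at position 34 started at position 31.

31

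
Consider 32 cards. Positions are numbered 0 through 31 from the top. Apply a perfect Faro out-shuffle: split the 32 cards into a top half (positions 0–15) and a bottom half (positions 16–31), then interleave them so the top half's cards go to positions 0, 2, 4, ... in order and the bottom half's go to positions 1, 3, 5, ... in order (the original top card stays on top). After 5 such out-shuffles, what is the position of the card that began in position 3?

Track the card's position through each out-shuffle:
3 → 6 → 12 → 24 → 17 → 3

3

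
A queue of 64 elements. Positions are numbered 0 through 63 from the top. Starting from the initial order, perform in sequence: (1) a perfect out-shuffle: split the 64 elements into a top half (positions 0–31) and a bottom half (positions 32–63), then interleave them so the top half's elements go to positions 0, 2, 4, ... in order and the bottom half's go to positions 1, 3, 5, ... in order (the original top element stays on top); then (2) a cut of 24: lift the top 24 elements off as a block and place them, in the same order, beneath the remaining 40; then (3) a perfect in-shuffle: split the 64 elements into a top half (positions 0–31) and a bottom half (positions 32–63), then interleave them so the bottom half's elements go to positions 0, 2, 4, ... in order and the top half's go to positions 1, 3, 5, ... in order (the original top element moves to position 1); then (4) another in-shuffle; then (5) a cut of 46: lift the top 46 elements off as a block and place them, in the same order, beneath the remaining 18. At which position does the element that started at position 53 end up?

Track the element from position 53 forward through each operation:
  after op 1 (out-shuffle): 53 → 43
  after op 2 (cut 24): 43 → 19
  after op 3 (in-shuffle): 19 → 39
  after op 4 (in-shuffle): 39 → 14
  after op 5 (cut 46): 14 → 32

32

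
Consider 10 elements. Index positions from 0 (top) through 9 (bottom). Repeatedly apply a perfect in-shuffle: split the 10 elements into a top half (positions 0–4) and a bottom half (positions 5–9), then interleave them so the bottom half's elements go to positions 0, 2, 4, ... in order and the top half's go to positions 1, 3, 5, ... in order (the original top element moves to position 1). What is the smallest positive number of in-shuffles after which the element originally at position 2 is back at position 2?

Follow position 2 under repeated in-shuffles:
2 → 5 → 0 → 1 → 3 → 7 → 4 → 9 → 8 → 6 → 2
It first returns after 10 in-shuffles.

10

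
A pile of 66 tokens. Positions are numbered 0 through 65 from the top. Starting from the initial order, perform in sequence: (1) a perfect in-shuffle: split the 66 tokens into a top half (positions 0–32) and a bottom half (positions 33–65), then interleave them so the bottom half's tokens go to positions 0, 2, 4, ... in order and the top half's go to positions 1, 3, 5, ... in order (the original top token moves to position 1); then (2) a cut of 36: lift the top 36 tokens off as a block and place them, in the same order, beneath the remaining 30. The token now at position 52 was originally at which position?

Undo the operations in reverse order, starting from position 52:
  undo op 2 (cut 36): 52 ← 22
  undo op 1 (in-shuffle, from bottom half): 22 ← 44
So the token at position 52 came from original position 44.

44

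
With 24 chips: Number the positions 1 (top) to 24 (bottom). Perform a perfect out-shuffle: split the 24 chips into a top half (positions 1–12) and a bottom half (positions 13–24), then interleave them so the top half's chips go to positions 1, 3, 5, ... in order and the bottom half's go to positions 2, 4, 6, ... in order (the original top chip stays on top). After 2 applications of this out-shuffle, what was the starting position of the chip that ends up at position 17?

5

Work backwards from position 17, undoing one out-shuffle at a time:
17 ← 9 ← 5
So the chip now at position 17 started at position 5.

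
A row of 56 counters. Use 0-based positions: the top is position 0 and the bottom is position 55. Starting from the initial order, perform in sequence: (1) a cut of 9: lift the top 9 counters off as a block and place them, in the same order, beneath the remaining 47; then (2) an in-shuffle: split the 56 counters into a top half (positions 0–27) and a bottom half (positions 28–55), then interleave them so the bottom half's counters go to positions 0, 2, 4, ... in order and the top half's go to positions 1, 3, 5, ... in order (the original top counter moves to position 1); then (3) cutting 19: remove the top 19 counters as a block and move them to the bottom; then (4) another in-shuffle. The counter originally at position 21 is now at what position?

Track the counter from position 21 forward through each operation:
  after op 1 (cut 9): 21 → 12
  after op 2 (in-shuffle): 12 → 25
  after op 3 (cut 19): 25 → 6
  after op 4 (in-shuffle): 6 → 13

13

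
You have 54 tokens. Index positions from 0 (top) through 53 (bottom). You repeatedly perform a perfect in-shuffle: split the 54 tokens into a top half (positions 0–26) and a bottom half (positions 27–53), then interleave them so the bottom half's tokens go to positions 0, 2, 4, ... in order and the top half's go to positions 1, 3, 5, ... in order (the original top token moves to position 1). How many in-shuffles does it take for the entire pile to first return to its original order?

The in-shuffle permutes the 54 positions with cycle lengths [4, 10, 20, 20].
Every token is home exactly when every cycle has completed a whole number of laps, i.e. after lcm(4, 10, 20) = 20 in-shuffles.

20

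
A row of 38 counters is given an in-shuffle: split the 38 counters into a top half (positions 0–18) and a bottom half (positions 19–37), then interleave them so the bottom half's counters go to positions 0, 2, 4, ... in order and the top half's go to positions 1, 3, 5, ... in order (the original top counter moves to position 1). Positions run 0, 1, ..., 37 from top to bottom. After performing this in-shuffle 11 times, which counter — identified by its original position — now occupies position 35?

32

Work backwards from position 35, undoing one in-shuffle at a time:
35 ← 17 ← 8 ← 23 ← 11 ← 5 ← 2 ← 20 ← 29 ← 14 ← 26 ← 32
So the counter now at position 35 started at position 32.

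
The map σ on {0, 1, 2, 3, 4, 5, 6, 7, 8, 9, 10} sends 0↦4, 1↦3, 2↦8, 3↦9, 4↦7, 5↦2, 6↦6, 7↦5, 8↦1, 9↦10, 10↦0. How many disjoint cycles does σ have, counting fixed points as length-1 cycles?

2

Cycle decomposition: (0 4 7 5 2 8 1 3 9 10) (6).
2 cycles.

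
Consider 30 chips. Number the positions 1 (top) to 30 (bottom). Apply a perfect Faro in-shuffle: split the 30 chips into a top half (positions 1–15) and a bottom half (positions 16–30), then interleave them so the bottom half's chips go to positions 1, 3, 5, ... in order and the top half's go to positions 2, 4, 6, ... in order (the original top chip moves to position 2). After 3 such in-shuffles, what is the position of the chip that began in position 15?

27

Track the chip's position through each in-shuffle:
15 → 30 → 29 → 27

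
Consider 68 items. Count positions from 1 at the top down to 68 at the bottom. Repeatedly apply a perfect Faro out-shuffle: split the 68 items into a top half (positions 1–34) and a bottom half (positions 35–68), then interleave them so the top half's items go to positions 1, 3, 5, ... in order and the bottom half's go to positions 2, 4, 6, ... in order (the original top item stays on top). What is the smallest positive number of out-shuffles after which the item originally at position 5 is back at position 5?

66

Follow position 5 under repeated out-shuffles:
5 → 9 → 17 → 33 → 65 → 62 → 56 → 44 → ... → 5 (length 66)
It first returns after 66 out-shuffles.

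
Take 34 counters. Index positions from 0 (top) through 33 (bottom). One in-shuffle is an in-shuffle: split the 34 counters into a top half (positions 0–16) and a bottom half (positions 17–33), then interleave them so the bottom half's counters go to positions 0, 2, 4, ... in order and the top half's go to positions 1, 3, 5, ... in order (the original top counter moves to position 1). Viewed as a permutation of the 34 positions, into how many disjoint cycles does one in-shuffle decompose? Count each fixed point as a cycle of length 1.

Trace each unvisited position around until it returns:
(0 1 3 7 15 31 ... len 12) (2 5 11 23 12 25 ... len 12) (4 9 19) (6 13 27 20) (14 29 24)
5 cycles in total.

5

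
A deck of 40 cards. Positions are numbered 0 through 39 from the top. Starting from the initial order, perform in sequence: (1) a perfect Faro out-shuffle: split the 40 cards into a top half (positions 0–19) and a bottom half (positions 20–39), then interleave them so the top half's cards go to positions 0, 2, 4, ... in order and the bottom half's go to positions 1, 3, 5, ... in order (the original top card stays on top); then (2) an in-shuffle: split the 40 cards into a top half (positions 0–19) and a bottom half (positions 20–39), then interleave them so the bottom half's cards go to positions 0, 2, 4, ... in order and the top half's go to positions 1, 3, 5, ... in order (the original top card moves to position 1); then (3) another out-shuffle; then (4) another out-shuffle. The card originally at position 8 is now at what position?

Track the card from position 8 forward through each operation:
  after op 1 (out-shuffle): 8 → 16
  after op 2 (in-shuffle): 16 → 33
  after op 3 (out-shuffle): 33 → 27
  after op 4 (out-shuffle): 27 → 15

15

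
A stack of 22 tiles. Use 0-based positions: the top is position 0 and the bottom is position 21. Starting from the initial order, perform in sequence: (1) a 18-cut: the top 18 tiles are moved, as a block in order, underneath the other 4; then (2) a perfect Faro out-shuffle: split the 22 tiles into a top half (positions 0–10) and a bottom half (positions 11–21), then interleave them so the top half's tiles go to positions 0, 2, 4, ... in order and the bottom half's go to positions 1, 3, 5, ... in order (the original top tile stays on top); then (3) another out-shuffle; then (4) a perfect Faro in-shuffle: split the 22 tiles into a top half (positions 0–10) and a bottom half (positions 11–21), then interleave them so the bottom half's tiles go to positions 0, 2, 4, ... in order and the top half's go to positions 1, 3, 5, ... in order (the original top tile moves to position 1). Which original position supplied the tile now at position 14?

11

Undo the operations in reverse order, starting from position 14:
  undo op 4 (in-shuffle, from bottom half): 14 ← 18
  undo op 3 (out-shuffle, from top half): 18 ← 9
  undo op 2 (out-shuffle, from bottom half): 9 ← 15
  undo op 1 (cut 18): 15 ← 11
So the tile at position 14 came from original position 11.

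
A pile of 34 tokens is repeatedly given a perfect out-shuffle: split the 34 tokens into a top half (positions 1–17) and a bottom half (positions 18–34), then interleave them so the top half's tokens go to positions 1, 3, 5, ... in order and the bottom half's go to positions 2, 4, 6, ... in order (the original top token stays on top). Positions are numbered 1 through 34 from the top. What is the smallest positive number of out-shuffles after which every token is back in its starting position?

10

The out-shuffle permutes the 34 positions with cycle lengths [1, 1, 2, 10, 10, 10].
Every token is home exactly when every cycle has completed a whole number of laps, i.e. after lcm(1, 2, 10) = 10 out-shuffles.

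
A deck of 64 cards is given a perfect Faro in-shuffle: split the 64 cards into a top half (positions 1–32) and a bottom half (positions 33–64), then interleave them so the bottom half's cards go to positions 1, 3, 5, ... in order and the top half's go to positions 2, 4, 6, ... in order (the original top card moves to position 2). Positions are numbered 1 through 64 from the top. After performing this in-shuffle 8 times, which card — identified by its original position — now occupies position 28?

Work backwards from position 28, undoing one in-shuffle at a time:
28 ← 14 ← 7 ← 36 ← 18 ← 9 ← 37 ← 51 ← 58
So the card now at position 28 started at position 58.

58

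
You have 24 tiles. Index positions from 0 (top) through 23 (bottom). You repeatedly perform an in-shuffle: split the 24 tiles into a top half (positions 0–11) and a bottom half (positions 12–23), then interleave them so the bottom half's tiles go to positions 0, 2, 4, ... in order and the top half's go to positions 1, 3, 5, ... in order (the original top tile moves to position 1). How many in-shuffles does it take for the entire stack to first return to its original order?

20

The in-shuffle permutes the 24 positions with cycle lengths [4, 20].
Every tile is home exactly when every cycle has completed a whole number of laps, i.e. after lcm(4, 20) = 20 in-shuffles.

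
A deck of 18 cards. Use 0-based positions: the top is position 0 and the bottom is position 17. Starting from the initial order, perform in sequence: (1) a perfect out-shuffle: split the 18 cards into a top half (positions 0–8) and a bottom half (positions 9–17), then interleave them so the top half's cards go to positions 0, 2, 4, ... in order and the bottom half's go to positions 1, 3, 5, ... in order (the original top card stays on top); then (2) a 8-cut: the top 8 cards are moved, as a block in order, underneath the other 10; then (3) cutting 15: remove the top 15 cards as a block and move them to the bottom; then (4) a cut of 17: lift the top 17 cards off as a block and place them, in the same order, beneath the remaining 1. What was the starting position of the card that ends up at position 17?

10

Undo the operations in reverse order, starting from position 17:
  undo op 4 (cut 17): 17 ← 16
  undo op 3 (cut 15): 16 ← 13
  undo op 2 (cut 8): 13 ← 3
  undo op 1 (out-shuffle, from bottom half): 3 ← 10
So the card at position 17 came from original position 10.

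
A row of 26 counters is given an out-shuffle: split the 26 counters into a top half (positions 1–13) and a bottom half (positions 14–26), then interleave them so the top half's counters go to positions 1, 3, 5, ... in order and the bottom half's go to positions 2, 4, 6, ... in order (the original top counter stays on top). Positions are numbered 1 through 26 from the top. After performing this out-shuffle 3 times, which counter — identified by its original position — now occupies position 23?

Work backwards from position 23, undoing one out-shuffle at a time:
23 ← 12 ← 19 ← 10
So the counter now at position 23 started at position 10.

10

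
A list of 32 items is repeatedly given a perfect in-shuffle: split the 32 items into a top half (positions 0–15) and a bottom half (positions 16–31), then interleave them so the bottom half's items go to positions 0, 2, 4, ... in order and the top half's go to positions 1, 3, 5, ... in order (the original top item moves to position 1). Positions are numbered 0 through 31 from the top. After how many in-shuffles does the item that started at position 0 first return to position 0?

10

Follow position 0 under repeated in-shuffles:
0 → 1 → 3 → 7 → 15 → 31 → 30 → 28 → 24 → 16 → 0
It first returns after 10 in-shuffles.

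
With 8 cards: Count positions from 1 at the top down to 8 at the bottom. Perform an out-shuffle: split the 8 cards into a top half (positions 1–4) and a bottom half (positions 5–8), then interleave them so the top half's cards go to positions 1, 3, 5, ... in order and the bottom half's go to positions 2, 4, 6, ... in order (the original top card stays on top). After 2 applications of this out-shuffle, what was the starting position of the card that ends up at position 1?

Work backwards from position 1, undoing one out-shuffle at a time:
1 ← 1 ← 1
So the card now at position 1 started at position 1.

1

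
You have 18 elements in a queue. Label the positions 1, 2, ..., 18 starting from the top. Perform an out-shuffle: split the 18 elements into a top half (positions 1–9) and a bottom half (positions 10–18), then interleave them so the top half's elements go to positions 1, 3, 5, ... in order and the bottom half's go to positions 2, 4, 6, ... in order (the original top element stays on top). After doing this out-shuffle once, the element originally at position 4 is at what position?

Track the element's position through each out-shuffle:
4 → 7

7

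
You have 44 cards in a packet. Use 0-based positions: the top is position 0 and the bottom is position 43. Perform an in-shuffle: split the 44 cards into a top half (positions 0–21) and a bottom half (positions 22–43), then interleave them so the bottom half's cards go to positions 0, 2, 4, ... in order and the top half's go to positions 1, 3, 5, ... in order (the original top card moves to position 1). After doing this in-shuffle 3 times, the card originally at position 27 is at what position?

Track the card's position through each in-shuffle:
27 → 10 → 21 → 43

43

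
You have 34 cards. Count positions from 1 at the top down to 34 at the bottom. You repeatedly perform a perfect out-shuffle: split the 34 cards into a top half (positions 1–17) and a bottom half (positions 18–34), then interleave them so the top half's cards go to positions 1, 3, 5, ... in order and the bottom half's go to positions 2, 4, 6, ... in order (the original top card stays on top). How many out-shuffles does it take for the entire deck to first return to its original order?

The out-shuffle permutes the 34 positions with cycle lengths [1, 1, 2, 10, 10, 10].
Every card is home exactly when every cycle has completed a whole number of laps, i.e. after lcm(1, 2, 10) = 10 out-shuffles.

10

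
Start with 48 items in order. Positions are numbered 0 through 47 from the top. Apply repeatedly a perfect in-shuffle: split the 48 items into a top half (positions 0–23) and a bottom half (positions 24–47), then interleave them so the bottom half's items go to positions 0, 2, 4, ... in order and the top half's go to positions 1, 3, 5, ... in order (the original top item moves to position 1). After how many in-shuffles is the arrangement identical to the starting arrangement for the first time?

21

The in-shuffle permutes the 48 positions with cycle lengths [3, 3, 21, 21].
Every item is home exactly when every cycle has completed a whole number of laps, i.e. after lcm(3, 21) = 21 in-shuffles.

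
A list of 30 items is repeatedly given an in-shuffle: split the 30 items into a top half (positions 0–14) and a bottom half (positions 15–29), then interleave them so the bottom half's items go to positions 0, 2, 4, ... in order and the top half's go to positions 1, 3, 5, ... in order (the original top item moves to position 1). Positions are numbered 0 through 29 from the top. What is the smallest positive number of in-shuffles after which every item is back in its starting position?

5

The in-shuffle permutes the 30 positions with cycle lengths [5, 5, 5, 5, 5, 5].
Every item is home exactly when every cycle has completed a whole number of laps, i.e. after lcm(5) = 5 in-shuffles.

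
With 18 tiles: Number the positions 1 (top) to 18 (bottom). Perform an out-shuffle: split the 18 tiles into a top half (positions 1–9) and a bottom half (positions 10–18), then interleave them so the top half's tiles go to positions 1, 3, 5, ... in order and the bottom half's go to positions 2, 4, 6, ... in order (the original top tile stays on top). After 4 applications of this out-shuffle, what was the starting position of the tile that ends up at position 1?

Work backwards from position 1, undoing one out-shuffle at a time:
1 ← 1 ← 1 ← 1 ← 1
So the tile now at position 1 started at position 1.

1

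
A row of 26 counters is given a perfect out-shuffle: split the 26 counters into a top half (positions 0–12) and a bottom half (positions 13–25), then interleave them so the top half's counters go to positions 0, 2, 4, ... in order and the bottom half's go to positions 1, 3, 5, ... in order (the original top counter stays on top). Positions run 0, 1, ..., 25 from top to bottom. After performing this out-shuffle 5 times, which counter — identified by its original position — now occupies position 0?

0

Work backwards from position 0, undoing one out-shuffle at a time:
0 ← 0 ← 0 ← 0 ← 0 ← 0
So the counter now at position 0 started at position 0.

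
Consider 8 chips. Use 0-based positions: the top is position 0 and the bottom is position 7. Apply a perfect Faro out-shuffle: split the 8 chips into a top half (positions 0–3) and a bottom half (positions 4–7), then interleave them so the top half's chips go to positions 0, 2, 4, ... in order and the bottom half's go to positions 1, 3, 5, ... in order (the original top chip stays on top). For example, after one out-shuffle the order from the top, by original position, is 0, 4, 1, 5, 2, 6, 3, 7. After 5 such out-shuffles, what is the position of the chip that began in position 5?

6

Track the chip's position through each out-shuffle:
5 → 3 → 6 → 5 → 3 → 6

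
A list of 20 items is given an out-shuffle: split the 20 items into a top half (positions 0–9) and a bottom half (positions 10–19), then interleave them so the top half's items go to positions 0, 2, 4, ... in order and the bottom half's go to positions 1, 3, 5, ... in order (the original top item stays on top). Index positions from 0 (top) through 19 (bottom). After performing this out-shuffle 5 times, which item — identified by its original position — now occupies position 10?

11

Work backwards from position 10, undoing one out-shuffle at a time:
10 ← 5 ← 12 ← 6 ← 3 ← 11
So the item now at position 10 started at position 11.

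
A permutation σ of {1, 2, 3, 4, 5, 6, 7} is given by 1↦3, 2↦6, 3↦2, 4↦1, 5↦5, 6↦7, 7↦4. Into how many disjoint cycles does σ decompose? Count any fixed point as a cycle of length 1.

Cycle decomposition: (1 3 2 6 7 4) (5).
2 cycles.

2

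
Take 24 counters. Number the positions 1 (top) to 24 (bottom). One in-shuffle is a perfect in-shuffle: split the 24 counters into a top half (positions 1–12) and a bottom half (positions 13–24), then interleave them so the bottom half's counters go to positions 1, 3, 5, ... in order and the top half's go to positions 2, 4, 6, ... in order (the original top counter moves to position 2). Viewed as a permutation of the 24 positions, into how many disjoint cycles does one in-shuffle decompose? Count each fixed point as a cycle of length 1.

2

Trace each unvisited position around until it returns:
(1 2 4 8 16 7 ... len 20) (5 10 20 15)
2 cycles in total.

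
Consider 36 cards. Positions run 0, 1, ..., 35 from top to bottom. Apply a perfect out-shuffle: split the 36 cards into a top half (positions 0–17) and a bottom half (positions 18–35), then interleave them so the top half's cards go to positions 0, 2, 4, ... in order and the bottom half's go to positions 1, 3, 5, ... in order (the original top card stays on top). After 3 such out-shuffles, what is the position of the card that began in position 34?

27

Track the card's position through each out-shuffle:
34 → 33 → 31 → 27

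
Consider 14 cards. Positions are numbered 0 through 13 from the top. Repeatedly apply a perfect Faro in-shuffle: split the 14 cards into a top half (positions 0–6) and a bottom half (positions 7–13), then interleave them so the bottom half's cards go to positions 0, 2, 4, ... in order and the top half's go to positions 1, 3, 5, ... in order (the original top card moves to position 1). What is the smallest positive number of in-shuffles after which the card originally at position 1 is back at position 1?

Follow position 1 under repeated in-shuffles:
1 → 3 → 7 → 0 → 1
It first returns after 4 in-shuffles.

4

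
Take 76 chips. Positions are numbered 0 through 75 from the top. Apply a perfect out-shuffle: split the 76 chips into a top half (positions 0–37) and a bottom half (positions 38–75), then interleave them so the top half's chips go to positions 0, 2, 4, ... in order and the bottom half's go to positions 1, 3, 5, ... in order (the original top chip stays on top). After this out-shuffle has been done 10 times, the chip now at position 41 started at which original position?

Work backwards from position 41, undoing one out-shuffle at a time:
41 ← 58 ← 29 ← 52 ← 26 ← 13 ← 44 ← 22 ← 11 ← 43 ← 59
So the chip now at position 41 started at position 59.

59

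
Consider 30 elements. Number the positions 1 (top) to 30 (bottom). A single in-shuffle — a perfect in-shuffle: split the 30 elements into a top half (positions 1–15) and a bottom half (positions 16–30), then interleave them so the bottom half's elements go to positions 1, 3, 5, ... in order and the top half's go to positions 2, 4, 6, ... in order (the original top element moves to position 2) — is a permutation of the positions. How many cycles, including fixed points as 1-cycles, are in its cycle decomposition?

6

Trace each unvisited position around until it returns:
(1 2 4 8 16) (3 6 12 24 17) (5 10 20 9 18) (7 14 28 25 19) (11 22 13 26 21) (15 30 29 27 23)
6 cycles in total.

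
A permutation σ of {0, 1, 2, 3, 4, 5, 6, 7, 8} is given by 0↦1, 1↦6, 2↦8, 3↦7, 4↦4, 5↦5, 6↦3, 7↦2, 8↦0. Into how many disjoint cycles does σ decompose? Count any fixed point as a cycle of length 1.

3

Cycle decomposition: (0 1 6 3 7 2 8) (4) (5).
3 cycles.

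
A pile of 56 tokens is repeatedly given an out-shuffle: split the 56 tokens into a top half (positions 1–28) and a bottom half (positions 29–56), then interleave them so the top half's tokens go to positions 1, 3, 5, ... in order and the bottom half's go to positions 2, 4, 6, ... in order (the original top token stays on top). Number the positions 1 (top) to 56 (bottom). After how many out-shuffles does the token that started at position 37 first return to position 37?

20

Follow position 37 under repeated out-shuffles:
37 → 18 → 35 → 14 → 27 → 53 → 50 → 44 → 32 → 8 → 15 → 29 → 2 → 3 → 5 → 9 → 17 → 33 → 10 → 19 → 37
It first returns after 20 out-shuffles.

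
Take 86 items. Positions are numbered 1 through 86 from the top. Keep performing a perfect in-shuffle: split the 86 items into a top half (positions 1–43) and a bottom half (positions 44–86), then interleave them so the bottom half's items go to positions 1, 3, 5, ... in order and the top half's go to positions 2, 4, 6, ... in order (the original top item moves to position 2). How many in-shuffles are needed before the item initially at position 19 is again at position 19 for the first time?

28

Follow position 19 under repeated in-shuffles:
19 → 38 → 76 → 65 → 43 → 86 → 85 → 83 → ... → 19 (length 28)
It first returns after 28 in-shuffles.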